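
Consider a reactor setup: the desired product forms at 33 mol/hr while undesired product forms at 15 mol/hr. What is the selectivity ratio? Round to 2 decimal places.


S = desired product rate / undesired product rate
S = 33 / 15
S = 2.20


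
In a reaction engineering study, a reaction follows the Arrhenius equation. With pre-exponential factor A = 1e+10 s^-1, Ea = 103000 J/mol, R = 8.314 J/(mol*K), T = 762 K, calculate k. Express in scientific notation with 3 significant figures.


k = A * exp(-Ea/(R*T))
k = 1e+10 * exp(-103000 / (8.314 * 762))
k = 1e+10 * exp(-16.258191)
k = 8.69e+02


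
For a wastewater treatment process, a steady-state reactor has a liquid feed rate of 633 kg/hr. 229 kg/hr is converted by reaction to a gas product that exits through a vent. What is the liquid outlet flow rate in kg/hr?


Steady-state mass balance on the main outlet: F_out = F_in - F_removed
F_out = 633 - 229
F_out = 404 kg/hr


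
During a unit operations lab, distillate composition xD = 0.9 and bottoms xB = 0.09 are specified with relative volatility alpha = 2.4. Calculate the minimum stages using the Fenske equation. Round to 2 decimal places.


N_min = ln((xD*(1-xB))/(xB*(1-xD))) / ln(alpha)
Numerator inside ln: 0.819 / 0.009 = 91.0
ln(91.0) = 4.51086
ln(alpha) = ln(2.4) = 0.875469
N_min = 4.51086 / 0.875469 = 5.15


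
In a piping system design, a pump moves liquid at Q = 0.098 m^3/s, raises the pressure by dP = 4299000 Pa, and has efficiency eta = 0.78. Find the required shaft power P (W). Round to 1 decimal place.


P = Q * dP / eta
P = 0.098 * 4299000 / 0.78
P = 421302.0 / 0.78
P = 540130.8 W


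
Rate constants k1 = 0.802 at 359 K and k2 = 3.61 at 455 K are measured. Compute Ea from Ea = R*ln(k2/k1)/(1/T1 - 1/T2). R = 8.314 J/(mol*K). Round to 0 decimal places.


Ea = R * ln(k2/k1) / (1/T1 - 1/T2)
ln(k2/k1) = ln(3.61/0.802) = 1.5043544
1/T1 - 1/T2 = 1/359 - 1/455 = 0.000587713123
Ea = 8.314 * 1.5043544 / 0.000587713123
Ea = 21281 J/mol


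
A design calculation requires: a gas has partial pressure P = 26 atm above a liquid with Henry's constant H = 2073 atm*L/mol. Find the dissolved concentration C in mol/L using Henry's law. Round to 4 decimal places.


C = P / H
C = 26 / 2073
C = 0.0125 mol/L


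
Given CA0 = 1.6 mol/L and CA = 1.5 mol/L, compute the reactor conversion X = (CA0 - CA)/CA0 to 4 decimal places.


X = (CA0 - CA) / CA0
X = (1.6 - 1.5) / 1.6
X = 0.1 / 1.6
X = 0.0625


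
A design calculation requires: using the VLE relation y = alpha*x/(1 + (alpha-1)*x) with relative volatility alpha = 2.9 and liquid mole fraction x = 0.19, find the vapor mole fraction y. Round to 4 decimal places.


y = alpha*x / (1 + (alpha-1)*x)
y = 2.9*0.19 / (1 + (2.9-1)*0.19)
y = 0.551 / (1 + 0.361)
y = 0.551 / 1.361
y = 0.4048


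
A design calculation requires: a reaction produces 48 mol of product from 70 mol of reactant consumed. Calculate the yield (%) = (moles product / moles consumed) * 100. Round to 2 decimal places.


Yield = (moles product / moles consumed) * 100%
Yield = (48 / 70) * 100
Yield = 0.6857 * 100
Yield = 68.57%


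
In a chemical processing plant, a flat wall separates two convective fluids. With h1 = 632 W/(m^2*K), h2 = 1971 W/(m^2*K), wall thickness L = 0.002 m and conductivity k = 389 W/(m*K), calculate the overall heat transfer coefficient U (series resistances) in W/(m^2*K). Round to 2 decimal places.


1/U = 1/h1 + L/k + 1/h2
1/U = 1/632 + 0.002/389 + 1/1971
1/U = 0.0015822785 + 5.1414e-06 + 0.0005073567
1/U = 0.0020947766
U = 477.38 W/(m^2*K)


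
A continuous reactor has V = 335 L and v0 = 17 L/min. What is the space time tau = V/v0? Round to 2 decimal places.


tau = V / v0
tau = 335 / 17
tau = 19.71 min


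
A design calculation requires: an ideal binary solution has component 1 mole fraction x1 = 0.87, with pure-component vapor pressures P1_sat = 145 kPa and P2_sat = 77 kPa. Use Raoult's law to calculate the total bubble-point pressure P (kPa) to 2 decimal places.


P = x1*P1_sat + x2*P2_sat
x2 = 1 - x1 = 1 - 0.87 = 0.13
P = 0.87*145 + 0.13*77
P = 126.15 + 10.01
P = 136.16 kPa


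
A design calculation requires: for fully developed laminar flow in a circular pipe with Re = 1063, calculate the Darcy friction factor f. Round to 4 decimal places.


f = 64 / Re
f = 64 / 1063
f = 0.0602


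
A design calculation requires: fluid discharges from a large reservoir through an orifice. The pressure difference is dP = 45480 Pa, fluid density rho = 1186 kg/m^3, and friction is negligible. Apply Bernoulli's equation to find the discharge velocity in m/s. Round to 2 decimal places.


v = sqrt(2*dP/rho)
v = sqrt(2*45480/1186)
v = sqrt(76.694772)
v = 8.76 m/s


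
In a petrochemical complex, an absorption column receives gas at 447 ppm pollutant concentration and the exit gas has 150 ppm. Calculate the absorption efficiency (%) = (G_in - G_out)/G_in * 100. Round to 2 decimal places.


Efficiency = (G_in - G_out) / G_in * 100%
Efficiency = (447 - 150) / 447 * 100
Efficiency = 297 / 447 * 100
Efficiency = 66.44%


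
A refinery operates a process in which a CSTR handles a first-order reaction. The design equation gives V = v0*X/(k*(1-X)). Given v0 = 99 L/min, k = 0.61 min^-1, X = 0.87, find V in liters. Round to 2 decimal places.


V = v0 * X / (k * (1 - X))
V = 99 * 0.87 / (0.61 * (1 - 0.87))
V = 86.13 / (0.61 * 0.13)
V = 86.13 / 0.0793
V = 1086.13 L


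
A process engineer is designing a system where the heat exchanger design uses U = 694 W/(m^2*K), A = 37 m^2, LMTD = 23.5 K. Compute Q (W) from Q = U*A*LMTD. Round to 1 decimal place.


Q = U * A * LMTD
Q = 694 * 37 * 23.5
Q = 603433.0 W


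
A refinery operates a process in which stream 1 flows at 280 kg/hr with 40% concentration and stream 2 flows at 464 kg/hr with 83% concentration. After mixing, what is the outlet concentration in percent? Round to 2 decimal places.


Mass balance on solute: F1*x1 + F2*x2 = F3*x3
F3 = F1 + F2 = 280 + 464 = 744 kg/hr
x3 = (F1*x1 + F2*x2)/F3
x3 = (280*0.4 + 464*0.83) / 744
x3 = 66.82%


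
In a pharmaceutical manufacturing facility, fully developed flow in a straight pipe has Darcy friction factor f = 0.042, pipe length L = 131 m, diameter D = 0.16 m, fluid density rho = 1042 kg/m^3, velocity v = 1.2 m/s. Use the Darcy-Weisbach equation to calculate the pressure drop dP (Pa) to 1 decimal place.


dP = f * (L/D) * (rho*v^2/2)
dP = 0.042 * (131/0.16) * (1042*1.2^2/2)
L/D = 818.75
rho*v^2/2 = 1042*1.44/2 = 750.24
dP = 0.042 * 818.75 * 750.24
dP = 25798.9 Pa


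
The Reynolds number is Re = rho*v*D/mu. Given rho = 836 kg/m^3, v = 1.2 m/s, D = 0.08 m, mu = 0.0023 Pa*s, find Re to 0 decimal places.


Re = rho * v * D / mu
Re = 836 * 1.2 * 0.08 / 0.0023
Re = 80.256 / 0.0023
Re = 34894


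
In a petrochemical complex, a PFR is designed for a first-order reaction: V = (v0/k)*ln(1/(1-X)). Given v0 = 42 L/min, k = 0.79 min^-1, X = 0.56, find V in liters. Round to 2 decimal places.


V = (v0/k) * ln(1/(1-X))
V = (42/0.79) * ln(1/(1-0.56))
V = 53.164557 * ln(2.272727)
V = 53.164557 * 0.82098
V = 43.65 L


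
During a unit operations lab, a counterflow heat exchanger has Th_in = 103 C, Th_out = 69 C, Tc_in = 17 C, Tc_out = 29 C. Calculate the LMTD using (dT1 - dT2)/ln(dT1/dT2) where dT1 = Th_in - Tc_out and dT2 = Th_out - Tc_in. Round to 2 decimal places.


dT1 = Th_in - Tc_out = 103 - 29 = 74
dT2 = Th_out - Tc_in = 69 - 17 = 52
LMTD = (dT1 - dT2) / ln(dT1/dT2)
LMTD = (74 - 52) / ln(74/52)
LMTD = 62.35 K


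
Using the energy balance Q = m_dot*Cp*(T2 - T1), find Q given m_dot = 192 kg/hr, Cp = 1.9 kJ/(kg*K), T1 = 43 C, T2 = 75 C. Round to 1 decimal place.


Q = m_dot * Cp * (T2 - T1)
Q = 192 * 1.9 * (75 - 43)
Q = 192 * 1.9 * 32
Q = 11673.6 kJ/hr


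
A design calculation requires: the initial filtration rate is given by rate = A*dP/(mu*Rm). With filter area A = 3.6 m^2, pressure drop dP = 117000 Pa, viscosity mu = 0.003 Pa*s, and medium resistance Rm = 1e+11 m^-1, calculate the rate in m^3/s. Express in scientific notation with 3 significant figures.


rate = A * dP / (mu * Rm)
rate = 3.6 * 117000 / (0.003 * 1e+11)
rate = 421200.0 / 3.000e+08
rate = 1.40e-03 m^3/s


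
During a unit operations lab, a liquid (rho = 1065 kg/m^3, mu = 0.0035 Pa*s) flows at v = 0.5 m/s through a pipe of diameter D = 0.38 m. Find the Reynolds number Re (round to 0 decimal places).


Re = rho * v * D / mu
Re = 1065 * 0.5 * 0.38 / 0.0035
Re = 202.35 / 0.0035
Re = 57814


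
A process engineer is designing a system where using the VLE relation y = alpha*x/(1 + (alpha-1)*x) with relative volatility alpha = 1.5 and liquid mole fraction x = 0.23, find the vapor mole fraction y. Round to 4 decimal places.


y = alpha*x / (1 + (alpha-1)*x)
y = 1.5*0.23 / (1 + (1.5-1)*0.23)
y = 0.345 / (1 + 0.115)
y = 0.345 / 1.115
y = 0.3094


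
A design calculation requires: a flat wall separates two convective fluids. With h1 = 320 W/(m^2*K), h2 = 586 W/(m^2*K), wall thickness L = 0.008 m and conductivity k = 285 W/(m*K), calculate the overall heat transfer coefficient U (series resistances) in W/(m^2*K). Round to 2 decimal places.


1/U = 1/h1 + L/k + 1/h2
1/U = 1/320 + 0.008/285 + 1/586
1/U = 0.003125 + 2.80702e-05 + 0.0017064846
1/U = 0.0048595548
U = 205.78 W/(m^2*K)


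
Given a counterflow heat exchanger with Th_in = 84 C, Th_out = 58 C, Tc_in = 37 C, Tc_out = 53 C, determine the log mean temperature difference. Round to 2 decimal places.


dT1 = Th_in - Tc_out = 84 - 53 = 31
dT2 = Th_out - Tc_in = 58 - 37 = 21
LMTD = (dT1 - dT2) / ln(dT1/dT2)
LMTD = (31 - 21) / ln(31/21)
LMTD = 25.68 K


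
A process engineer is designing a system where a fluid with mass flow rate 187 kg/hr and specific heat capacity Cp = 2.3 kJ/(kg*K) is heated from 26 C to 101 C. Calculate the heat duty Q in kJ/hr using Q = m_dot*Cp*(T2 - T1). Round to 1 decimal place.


Q = m_dot * Cp * (T2 - T1)
Q = 187 * 2.3 * (101 - 26)
Q = 187 * 2.3 * 75
Q = 32257.5 kJ/hr


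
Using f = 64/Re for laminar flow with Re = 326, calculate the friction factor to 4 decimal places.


f = 64 / Re
f = 64 / 326
f = 0.1963


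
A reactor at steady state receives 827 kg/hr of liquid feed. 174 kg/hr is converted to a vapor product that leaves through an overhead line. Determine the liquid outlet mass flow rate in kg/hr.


Steady-state mass balance on the main outlet: F_out = F_in - F_removed
F_out = 827 - 174
F_out = 653 kg/hr


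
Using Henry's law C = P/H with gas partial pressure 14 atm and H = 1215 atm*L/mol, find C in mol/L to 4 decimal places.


C = P / H
C = 14 / 1215
C = 0.0115 mol/L


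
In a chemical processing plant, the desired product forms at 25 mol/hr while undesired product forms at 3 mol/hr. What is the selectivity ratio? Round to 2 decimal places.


S = desired product rate / undesired product rate
S = 25 / 3
S = 8.33


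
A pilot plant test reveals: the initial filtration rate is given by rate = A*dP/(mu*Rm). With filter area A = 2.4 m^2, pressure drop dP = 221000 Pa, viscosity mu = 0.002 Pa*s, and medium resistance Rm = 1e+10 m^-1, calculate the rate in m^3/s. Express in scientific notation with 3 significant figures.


rate = A * dP / (mu * Rm)
rate = 2.4 * 221000 / (0.002 * 1e+10)
rate = 530400.0 / 2.000e+07
rate = 2.65e-02 m^3/s


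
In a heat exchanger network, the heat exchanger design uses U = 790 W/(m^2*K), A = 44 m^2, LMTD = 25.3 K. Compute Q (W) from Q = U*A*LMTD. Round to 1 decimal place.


Q = U * A * LMTD
Q = 790 * 44 * 25.3
Q = 879428.0 W


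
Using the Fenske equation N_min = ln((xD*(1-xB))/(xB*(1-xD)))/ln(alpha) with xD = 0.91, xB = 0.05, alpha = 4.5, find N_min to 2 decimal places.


N_min = ln((xD*(1-xB))/(xB*(1-xD))) / ln(alpha)
Numerator inside ln: 0.8645 / 0.0045 = 192.111111
ln(192.111111) = 5.258074
ln(alpha) = ln(4.5) = 1.504077
N_min = 5.258074 / 1.504077 = 3.50


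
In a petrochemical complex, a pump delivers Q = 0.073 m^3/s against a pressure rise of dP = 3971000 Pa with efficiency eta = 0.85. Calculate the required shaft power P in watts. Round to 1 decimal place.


P = Q * dP / eta
P = 0.073 * 3971000 / 0.85
P = 289883.0 / 0.85
P = 341038.8 W


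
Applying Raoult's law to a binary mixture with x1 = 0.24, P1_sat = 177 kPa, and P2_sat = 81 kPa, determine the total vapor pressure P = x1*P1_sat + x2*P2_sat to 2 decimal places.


P = x1*P1_sat + x2*P2_sat
x2 = 1 - x1 = 1 - 0.24 = 0.76
P = 0.24*177 + 0.76*81
P = 42.48 + 61.56
P = 104.04 kPa


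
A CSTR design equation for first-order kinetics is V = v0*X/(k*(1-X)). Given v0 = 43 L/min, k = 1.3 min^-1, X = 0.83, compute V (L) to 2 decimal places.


V = v0 * X / (k * (1 - X))
V = 43 * 0.83 / (1.3 * (1 - 0.83))
V = 35.69 / (1.3 * 0.17)
V = 35.69 / 0.221
V = 161.49 L


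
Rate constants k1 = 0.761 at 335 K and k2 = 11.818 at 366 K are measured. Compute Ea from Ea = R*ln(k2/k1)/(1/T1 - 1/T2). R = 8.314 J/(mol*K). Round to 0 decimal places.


Ea = R * ln(k2/k1) / (1/T1 - 1/T2)
ln(k2/k1) = ln(11.818/0.761) = 2.7427457
1/T1 - 1/T2 = 1/335 - 1/366 = 0.00025283419
Ea = 8.314 * 2.7427457 / 0.00025283419
Ea = 90190 J/mol


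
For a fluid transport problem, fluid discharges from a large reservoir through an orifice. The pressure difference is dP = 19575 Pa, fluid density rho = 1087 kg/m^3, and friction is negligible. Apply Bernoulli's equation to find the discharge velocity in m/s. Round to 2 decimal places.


v = sqrt(2*dP/rho)
v = sqrt(2*19575/1087)
v = sqrt(36.016559)
v = 6.00 m/s


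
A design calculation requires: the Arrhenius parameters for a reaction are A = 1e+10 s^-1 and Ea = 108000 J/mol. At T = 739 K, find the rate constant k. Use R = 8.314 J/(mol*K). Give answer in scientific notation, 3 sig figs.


k = A * exp(-Ea/(R*T))
k = 1e+10 * exp(-108000 / (8.314 * 739))
k = 1e+10 * exp(-17.577993)
k = 2.32e+02


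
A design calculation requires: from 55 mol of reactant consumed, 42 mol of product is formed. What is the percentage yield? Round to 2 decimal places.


Yield = (moles product / moles consumed) * 100%
Yield = (42 / 55) * 100
Yield = 0.7636 * 100
Yield = 76.36%


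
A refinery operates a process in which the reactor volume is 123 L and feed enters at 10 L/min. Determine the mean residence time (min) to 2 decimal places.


tau = V / v0
tau = 123 / 10
tau = 12.30 min


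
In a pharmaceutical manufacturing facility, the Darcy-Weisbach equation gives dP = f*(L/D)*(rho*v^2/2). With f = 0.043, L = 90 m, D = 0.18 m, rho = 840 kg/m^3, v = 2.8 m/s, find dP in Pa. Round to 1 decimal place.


dP = f * (L/D) * (rho*v^2/2)
dP = 0.043 * (90/0.18) * (840*2.8^2/2)
L/D = 500.0
rho*v^2/2 = 840*7.84/2 = 3292.8
dP = 0.043 * 500.0 * 3292.8
dP = 70795.2 Pa


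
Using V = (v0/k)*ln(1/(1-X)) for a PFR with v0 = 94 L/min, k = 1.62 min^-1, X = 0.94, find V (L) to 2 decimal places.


V = (v0/k) * ln(1/(1-X))
V = (94/1.62) * ln(1/(1-0.94))
V = 58.024691 * ln(16.666667)
V = 58.024691 * 2.813411
V = 163.25 L


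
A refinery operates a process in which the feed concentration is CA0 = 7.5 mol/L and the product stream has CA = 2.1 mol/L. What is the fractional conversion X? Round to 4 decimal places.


X = (CA0 - CA) / CA0
X = (7.5 - 2.1) / 7.5
X = 5.4 / 7.5
X = 0.7200


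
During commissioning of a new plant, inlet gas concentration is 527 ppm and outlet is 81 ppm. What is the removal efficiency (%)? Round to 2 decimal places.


Efficiency = (G_in - G_out) / G_in * 100%
Efficiency = (527 - 81) / 527 * 100
Efficiency = 446 / 527 * 100
Efficiency = 84.63%


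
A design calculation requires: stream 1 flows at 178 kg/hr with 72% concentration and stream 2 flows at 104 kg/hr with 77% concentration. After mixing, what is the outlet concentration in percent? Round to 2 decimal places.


Mass balance on solute: F1*x1 + F2*x2 = F3*x3
F3 = F1 + F2 = 178 + 104 = 282 kg/hr
x3 = (F1*x1 + F2*x2)/F3
x3 = (178*0.72 + 104*0.77) / 282
x3 = 73.84%


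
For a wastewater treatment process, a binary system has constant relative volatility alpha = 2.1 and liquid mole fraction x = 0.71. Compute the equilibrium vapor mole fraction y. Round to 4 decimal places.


y = alpha*x / (1 + (alpha-1)*x)
y = 2.1*0.71 / (1 + (2.1-1)*0.71)
y = 1.491 / (1 + 0.781)
y = 1.491 / 1.781
y = 0.8372


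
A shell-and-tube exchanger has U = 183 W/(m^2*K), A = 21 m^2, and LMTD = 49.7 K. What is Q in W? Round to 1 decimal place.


Q = U * A * LMTD
Q = 183 * 21 * 49.7
Q = 190997.1 W


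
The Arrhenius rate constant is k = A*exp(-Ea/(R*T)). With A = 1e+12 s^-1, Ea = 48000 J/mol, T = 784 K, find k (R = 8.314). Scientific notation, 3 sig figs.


k = A * exp(-Ea/(R*T))
k = 1e+12 * exp(-48000 / (8.314 * 784))
k = 1e+12 * exp(-7.364023)
k = 6.34e+08


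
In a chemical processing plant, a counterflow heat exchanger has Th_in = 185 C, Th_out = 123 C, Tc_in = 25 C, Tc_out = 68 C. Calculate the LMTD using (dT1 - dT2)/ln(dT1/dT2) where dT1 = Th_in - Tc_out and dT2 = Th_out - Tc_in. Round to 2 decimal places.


dT1 = Th_in - Tc_out = 185 - 68 = 117
dT2 = Th_out - Tc_in = 123 - 25 = 98
LMTD = (dT1 - dT2) / ln(dT1/dT2)
LMTD = (117 - 98) / ln(117/98)
LMTD = 107.22 K


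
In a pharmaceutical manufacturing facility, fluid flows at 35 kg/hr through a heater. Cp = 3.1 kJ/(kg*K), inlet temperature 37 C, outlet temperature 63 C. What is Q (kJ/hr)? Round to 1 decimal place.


Q = m_dot * Cp * (T2 - T1)
Q = 35 * 3.1 * (63 - 37)
Q = 35 * 3.1 * 26
Q = 2821.0 kJ/hr


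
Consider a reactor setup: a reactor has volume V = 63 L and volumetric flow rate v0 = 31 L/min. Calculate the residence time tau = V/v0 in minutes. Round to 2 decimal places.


tau = V / v0
tau = 63 / 31
tau = 2.03 min


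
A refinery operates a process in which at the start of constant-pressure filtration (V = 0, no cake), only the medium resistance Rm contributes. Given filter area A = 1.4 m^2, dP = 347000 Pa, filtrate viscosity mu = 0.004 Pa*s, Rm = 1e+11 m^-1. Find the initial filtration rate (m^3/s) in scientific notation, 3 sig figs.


rate = A * dP / (mu * Rm)
rate = 1.4 * 347000 / (0.004 * 1e+11)
rate = 485800.0 / 4.000e+08
rate = 1.21e-03 m^3/s


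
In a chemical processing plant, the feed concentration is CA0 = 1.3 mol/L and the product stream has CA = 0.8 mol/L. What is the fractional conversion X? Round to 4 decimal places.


X = (CA0 - CA) / CA0
X = (1.3 - 0.8) / 1.3
X = 0.5 / 1.3
X = 0.3846


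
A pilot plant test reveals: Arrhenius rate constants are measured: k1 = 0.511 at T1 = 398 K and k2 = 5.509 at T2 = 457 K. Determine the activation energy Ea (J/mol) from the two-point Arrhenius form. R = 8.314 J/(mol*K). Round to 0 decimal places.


Ea = R * ln(k2/k1) / (1/T1 - 1/T2)
ln(k2/k1) = ln(5.509/0.511) = 2.3777688
1/T1 - 1/T2 = 1/398 - 1/457 = 0.000324379007
Ea = 8.314 * 2.3777688 / 0.000324379007
Ea = 60943 J/mol


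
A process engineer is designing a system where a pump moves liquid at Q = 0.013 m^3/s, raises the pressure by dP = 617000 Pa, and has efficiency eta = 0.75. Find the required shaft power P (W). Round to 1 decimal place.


P = Q * dP / eta
P = 0.013 * 617000 / 0.75
P = 8021.0 / 0.75
P = 10694.7 W


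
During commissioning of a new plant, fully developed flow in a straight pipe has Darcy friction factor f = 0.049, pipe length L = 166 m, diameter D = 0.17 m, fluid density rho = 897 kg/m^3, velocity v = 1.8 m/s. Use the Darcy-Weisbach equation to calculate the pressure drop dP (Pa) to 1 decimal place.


dP = f * (L/D) * (rho*v^2/2)
dP = 0.049 * (166/0.17) * (897*1.8^2/2)
L/D = 976.47058824
rho*v^2/2 = 897*3.24/2 = 1453.14
dP = 0.049 * 976.47058824 * 1453.14
dP = 69528.5 Pa


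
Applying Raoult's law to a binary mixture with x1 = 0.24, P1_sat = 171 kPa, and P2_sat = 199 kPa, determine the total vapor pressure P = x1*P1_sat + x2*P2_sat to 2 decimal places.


P = x1*P1_sat + x2*P2_sat
x2 = 1 - x1 = 1 - 0.24 = 0.76
P = 0.24*171 + 0.76*199
P = 41.04 + 151.24
P = 192.28 kPa


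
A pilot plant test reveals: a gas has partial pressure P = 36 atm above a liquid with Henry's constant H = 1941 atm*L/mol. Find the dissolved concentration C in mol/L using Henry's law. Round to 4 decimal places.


C = P / H
C = 36 / 1941
C = 0.0185 mol/L


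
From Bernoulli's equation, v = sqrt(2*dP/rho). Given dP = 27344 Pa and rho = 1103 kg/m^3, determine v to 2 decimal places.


v = sqrt(2*dP/rho)
v = sqrt(2*27344/1103)
v = sqrt(49.581142)
v = 7.04 m/s


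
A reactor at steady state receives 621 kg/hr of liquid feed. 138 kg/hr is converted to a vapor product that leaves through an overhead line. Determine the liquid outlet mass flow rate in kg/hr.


Steady-state mass balance on the main outlet: F_out = F_in - F_removed
F_out = 621 - 138
F_out = 483 kg/hr


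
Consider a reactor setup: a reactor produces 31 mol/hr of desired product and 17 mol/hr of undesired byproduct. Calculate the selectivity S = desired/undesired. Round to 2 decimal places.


S = desired product rate / undesired product rate
S = 31 / 17
S = 1.82


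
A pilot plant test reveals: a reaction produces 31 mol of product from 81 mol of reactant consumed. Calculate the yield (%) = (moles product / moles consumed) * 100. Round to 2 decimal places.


Yield = (moles product / moles consumed) * 100%
Yield = (31 / 81) * 100
Yield = 0.3827 * 100
Yield = 38.27%


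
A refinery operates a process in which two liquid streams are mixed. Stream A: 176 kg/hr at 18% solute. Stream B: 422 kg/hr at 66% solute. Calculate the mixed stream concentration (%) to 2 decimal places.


Mass balance on solute: F1*x1 + F2*x2 = F3*x3
F3 = F1 + F2 = 176 + 422 = 598 kg/hr
x3 = (F1*x1 + F2*x2)/F3
x3 = (176*0.18 + 422*0.66) / 598
x3 = 51.87%


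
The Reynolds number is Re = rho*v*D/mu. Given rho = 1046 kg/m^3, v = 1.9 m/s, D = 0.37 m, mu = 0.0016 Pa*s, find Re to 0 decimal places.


Re = rho * v * D / mu
Re = 1046 * 1.9 * 0.37 / 0.0016
Re = 735.338 / 0.0016
Re = 459586


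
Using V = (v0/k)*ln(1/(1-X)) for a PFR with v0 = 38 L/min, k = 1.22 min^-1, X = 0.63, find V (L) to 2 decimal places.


V = (v0/k) * ln(1/(1-X))
V = (38/1.22) * ln(1/(1-0.63))
V = 31.147541 * ln(2.702703)
V = 31.147541 * 0.994252
V = 30.97 L


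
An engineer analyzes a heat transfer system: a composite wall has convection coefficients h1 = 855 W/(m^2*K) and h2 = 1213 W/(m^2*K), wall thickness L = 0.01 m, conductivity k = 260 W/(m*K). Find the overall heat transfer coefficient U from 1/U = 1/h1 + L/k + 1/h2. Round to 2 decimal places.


1/U = 1/h1 + L/k + 1/h2
1/U = 1/855 + 0.01/260 + 1/1213
1/U = 0.0011695906 + 3.84615e-05 + 0.0008244023
1/U = 0.0020324544
U = 492.02 W/(m^2*K)


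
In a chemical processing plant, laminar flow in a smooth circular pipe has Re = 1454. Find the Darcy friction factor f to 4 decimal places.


f = 64 / Re
f = 64 / 1454
f = 0.0440


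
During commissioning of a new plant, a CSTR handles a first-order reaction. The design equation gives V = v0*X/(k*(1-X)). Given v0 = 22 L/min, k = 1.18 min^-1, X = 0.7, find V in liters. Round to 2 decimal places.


V = v0 * X / (k * (1 - X))
V = 22 * 0.7 / (1.18 * (1 - 0.7))
V = 15.4 / (1.18 * 0.3)
V = 15.4 / 0.354
V = 43.50 L


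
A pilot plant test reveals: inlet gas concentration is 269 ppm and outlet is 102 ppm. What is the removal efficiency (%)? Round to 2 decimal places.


Efficiency = (G_in - G_out) / G_in * 100%
Efficiency = (269 - 102) / 269 * 100
Efficiency = 167 / 269 * 100
Efficiency = 62.08%


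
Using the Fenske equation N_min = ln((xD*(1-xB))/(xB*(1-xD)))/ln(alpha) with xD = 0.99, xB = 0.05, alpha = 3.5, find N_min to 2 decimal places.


N_min = ln((xD*(1-xB))/(xB*(1-xD))) / ln(alpha)
Numerator inside ln: 0.9405 / 0.0005 = 1881.0
ln(1881.0) = 7.539559
ln(alpha) = ln(3.5) = 1.252763
N_min = 7.539559 / 1.252763 = 6.02


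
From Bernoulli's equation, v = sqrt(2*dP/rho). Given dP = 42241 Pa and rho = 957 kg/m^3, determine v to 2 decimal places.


v = sqrt(2*dP/rho)
v = sqrt(2*42241/957)
v = sqrt(88.277952)
v = 9.40 m/s


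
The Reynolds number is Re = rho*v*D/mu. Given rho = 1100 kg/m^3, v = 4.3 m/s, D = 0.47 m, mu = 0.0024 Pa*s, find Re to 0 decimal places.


Re = rho * v * D / mu
Re = 1100 * 4.3 * 0.47 / 0.0024
Re = 2223.1 / 0.0024
Re = 926292


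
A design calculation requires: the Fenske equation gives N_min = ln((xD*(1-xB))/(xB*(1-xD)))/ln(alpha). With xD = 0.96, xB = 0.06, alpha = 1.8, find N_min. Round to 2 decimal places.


N_min = ln((xD*(1-xB))/(xB*(1-xD))) / ln(alpha)
Numerator inside ln: 0.9024 / 0.0024 = 376.0
ln(376.0) = 5.929589
ln(alpha) = ln(1.8) = 0.587787
N_min = 5.929589 / 0.587787 = 10.09


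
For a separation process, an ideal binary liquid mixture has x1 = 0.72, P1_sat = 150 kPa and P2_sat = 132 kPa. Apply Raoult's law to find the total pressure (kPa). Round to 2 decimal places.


P = x1*P1_sat + x2*P2_sat
x2 = 1 - x1 = 1 - 0.72 = 0.28
P = 0.72*150 + 0.28*132
P = 108.0 + 36.96
P = 144.96 kPa


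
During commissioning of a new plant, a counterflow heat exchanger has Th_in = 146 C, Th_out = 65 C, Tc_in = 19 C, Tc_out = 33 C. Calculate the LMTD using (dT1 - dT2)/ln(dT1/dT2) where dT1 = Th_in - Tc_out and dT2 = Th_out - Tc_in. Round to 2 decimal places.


dT1 = Th_in - Tc_out = 146 - 33 = 113
dT2 = Th_out - Tc_in = 65 - 19 = 46
LMTD = (dT1 - dT2) / ln(dT1/dT2)
LMTD = (113 - 46) / ln(113/46)
LMTD = 74.55 K


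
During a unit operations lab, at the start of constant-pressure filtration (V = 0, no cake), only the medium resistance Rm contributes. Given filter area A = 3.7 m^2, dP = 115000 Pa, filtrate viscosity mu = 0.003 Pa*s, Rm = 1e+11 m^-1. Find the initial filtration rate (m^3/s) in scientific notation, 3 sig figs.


rate = A * dP / (mu * Rm)
rate = 3.7 * 115000 / (0.003 * 1e+11)
rate = 425500.0 / 3.000e+08
rate = 1.42e-03 m^3/s


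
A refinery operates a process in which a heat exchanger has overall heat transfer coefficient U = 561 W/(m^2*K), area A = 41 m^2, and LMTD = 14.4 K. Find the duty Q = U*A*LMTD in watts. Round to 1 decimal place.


Q = U * A * LMTD
Q = 561 * 41 * 14.4
Q = 331214.4 W


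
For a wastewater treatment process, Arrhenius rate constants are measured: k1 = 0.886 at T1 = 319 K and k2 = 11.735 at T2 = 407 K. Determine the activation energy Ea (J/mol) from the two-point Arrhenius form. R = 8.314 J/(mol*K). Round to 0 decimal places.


Ea = R * ln(k2/k1) / (1/T1 - 1/T2)
ln(k2/k1) = ln(11.735/0.886) = 2.5836142
1/T1 - 1/T2 = 1/319 - 1/407 = 0.000677793781
Ea = 8.314 * 2.5836142 / 0.000677793781
Ea = 31691 J/mol


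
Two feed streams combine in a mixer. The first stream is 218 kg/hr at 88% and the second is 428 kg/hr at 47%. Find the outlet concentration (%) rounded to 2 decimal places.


Mass balance on solute: F1*x1 + F2*x2 = F3*x3
F3 = F1 + F2 = 218 + 428 = 646 kg/hr
x3 = (F1*x1 + F2*x2)/F3
x3 = (218*0.88 + 428*0.47) / 646
x3 = 60.84%


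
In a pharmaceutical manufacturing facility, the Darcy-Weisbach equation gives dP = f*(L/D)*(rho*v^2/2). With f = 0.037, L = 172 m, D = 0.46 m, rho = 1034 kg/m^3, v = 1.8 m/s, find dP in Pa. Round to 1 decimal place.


dP = f * (L/D) * (rho*v^2/2)
dP = 0.037 * (172/0.46) * (1034*1.8^2/2)
L/D = 373.91304348
rho*v^2/2 = 1034*3.24/2 = 1675.08
dP = 0.037 * 373.91304348 * 1675.08
dP = 23174.4 Pa


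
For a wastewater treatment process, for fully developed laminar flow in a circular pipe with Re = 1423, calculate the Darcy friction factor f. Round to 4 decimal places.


f = 64 / Re
f = 64 / 1423
f = 0.0450


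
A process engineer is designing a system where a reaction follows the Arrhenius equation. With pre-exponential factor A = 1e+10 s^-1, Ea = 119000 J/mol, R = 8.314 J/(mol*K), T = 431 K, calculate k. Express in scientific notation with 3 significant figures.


k = A * exp(-Ea/(R*T))
k = 1e+10 * exp(-119000 / (8.314 * 431))
k = 1e+10 * exp(-33.209296)
k = 3.78e-05


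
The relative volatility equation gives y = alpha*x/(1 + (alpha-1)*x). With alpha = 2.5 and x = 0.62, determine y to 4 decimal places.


y = alpha*x / (1 + (alpha-1)*x)
y = 2.5*0.62 / (1 + (2.5-1)*0.62)
y = 1.55 / (1 + 0.93)
y = 1.55 / 1.93
y = 0.8031


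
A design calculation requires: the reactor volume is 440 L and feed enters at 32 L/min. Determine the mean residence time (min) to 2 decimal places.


tau = V / v0
tau = 440 / 32
tau = 13.75 min


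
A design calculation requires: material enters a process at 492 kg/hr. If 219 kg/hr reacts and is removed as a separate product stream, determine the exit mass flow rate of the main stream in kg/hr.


Steady-state mass balance on the main outlet: F_out = F_in - F_removed
F_out = 492 - 219
F_out = 273 kg/hr


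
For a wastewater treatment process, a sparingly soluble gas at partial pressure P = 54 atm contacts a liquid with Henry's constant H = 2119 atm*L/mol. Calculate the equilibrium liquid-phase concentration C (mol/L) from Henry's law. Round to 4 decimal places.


C = P / H
C = 54 / 2119
C = 0.0255 mol/L


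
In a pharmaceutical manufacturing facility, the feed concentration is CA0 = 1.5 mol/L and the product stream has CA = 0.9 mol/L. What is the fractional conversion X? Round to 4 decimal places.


X = (CA0 - CA) / CA0
X = (1.5 - 0.9) / 1.5
X = 0.6 / 1.5
X = 0.4000


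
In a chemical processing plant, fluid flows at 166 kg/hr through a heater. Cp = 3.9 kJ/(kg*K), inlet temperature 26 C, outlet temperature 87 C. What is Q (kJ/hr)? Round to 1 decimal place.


Q = m_dot * Cp * (T2 - T1)
Q = 166 * 3.9 * (87 - 26)
Q = 166 * 3.9 * 61
Q = 39491.4 kJ/hr


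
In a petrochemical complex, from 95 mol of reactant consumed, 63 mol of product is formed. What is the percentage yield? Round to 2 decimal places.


Yield = (moles product / moles consumed) * 100%
Yield = (63 / 95) * 100
Yield = 0.6632 * 100
Yield = 66.32%


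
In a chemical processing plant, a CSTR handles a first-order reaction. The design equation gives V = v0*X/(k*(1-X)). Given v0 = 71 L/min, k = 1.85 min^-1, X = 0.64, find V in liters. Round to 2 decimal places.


V = v0 * X / (k * (1 - X))
V = 71 * 0.64 / (1.85 * (1 - 0.64))
V = 45.44 / (1.85 * 0.36)
V = 45.44 / 0.666
V = 68.23 L


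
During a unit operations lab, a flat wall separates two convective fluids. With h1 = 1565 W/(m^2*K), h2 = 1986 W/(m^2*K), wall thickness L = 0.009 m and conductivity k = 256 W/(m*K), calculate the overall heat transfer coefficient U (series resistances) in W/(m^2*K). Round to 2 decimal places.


1/U = 1/h1 + L/k + 1/h2
1/U = 1/1565 + 0.009/256 + 1/1986
1/U = 0.0006389776 + 3.51562e-05 + 0.0005035247
1/U = 0.0011776585
U = 849.14 W/(m^2*K)


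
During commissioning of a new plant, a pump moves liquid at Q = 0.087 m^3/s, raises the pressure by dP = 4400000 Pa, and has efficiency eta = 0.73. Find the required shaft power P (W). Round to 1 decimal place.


P = Q * dP / eta
P = 0.087 * 4400000 / 0.73
P = 382800.0 / 0.73
P = 524383.6 W


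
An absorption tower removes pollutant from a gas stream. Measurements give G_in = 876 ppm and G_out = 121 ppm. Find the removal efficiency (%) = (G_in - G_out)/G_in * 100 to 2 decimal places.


Efficiency = (G_in - G_out) / G_in * 100%
Efficiency = (876 - 121) / 876 * 100
Efficiency = 755 / 876 * 100
Efficiency = 86.19%


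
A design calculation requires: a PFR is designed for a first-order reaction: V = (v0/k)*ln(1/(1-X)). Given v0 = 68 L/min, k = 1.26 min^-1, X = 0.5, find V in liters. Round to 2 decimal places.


V = (v0/k) * ln(1/(1-X))
V = (68/1.26) * ln(1/(1-0.5))
V = 53.968254 * ln(2.0)
V = 53.968254 * 0.693147
V = 37.41 L


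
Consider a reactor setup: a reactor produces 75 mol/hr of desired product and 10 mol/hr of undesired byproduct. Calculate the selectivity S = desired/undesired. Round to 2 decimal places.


S = desired product rate / undesired product rate
S = 75 / 10
S = 7.50


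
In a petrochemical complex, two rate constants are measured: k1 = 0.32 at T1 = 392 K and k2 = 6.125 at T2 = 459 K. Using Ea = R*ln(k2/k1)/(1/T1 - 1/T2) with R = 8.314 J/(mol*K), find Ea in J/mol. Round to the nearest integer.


Ea = R * ln(k2/k1) / (1/T1 - 1/T2)
ln(k2/k1) = ln(6.125/0.32) = 2.951813
1/T1 - 1/T2 = 1/392 - 1/459 = 0.000372371171
Ea = 8.314 * 2.951813 / 0.000372371171
Ea = 65906 J/mol


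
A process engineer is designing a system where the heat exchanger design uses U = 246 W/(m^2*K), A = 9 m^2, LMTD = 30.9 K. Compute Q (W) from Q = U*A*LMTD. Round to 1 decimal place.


Q = U * A * LMTD
Q = 246 * 9 * 30.9
Q = 68412.6 W


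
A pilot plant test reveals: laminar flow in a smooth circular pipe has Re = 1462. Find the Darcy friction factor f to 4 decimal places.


f = 64 / Re
f = 64 / 1462
f = 0.0438


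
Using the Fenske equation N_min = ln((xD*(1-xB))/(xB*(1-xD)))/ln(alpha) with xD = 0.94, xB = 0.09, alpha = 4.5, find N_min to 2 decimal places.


N_min = ln((xD*(1-xB))/(xB*(1-xD))) / ln(alpha)
Numerator inside ln: 0.8554 / 0.0054 = 158.407407
ln(158.407407) = 5.06517
ln(alpha) = ln(4.5) = 1.504077
N_min = 5.06517 / 1.504077 = 3.37


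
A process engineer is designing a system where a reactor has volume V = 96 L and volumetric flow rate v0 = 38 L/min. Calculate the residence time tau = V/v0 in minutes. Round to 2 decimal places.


tau = V / v0
tau = 96 / 38
tau = 2.53 min


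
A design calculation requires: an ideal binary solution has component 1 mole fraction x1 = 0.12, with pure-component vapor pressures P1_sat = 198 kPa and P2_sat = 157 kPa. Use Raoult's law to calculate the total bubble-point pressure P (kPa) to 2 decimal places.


P = x1*P1_sat + x2*P2_sat
x2 = 1 - x1 = 1 - 0.12 = 0.88
P = 0.12*198 + 0.88*157
P = 23.76 + 138.16
P = 161.92 kPa


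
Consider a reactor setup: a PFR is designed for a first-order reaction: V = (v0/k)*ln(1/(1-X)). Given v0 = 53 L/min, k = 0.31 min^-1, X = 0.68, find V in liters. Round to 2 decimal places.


V = (v0/k) * ln(1/(1-X))
V = (53/0.31) * ln(1/(1-0.68))
V = 170.967742 * ln(3.125)
V = 170.967742 * 1.139434
V = 194.81 L


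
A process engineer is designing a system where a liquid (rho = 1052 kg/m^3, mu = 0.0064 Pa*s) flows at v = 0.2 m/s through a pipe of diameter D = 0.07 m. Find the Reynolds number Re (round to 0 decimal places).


Re = rho * v * D / mu
Re = 1052 * 0.2 * 0.07 / 0.0064
Re = 14.728 / 0.0064
Re = 2301


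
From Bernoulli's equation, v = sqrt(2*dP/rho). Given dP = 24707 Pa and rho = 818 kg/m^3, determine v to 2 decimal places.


v = sqrt(2*dP/rho)
v = sqrt(2*24707/818)
v = sqrt(60.408313)
v = 7.77 m/s


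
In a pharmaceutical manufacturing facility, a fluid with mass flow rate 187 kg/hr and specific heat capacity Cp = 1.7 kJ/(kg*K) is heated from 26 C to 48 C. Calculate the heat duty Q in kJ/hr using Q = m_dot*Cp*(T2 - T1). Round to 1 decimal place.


Q = m_dot * Cp * (T2 - T1)
Q = 187 * 1.7 * (48 - 26)
Q = 187 * 1.7 * 22
Q = 6993.8 kJ/hr


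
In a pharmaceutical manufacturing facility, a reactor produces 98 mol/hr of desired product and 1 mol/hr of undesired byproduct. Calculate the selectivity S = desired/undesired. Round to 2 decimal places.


S = desired product rate / undesired product rate
S = 98 / 1
S = 98.00


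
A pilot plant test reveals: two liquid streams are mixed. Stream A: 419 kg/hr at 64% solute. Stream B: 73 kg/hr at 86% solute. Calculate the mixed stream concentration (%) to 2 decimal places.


Mass balance on solute: F1*x1 + F2*x2 = F3*x3
F3 = F1 + F2 = 419 + 73 = 492 kg/hr
x3 = (F1*x1 + F2*x2)/F3
x3 = (419*0.64 + 73*0.86) / 492
x3 = 67.26%


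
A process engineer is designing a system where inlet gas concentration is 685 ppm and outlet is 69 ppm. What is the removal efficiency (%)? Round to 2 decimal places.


Efficiency = (G_in - G_out) / G_in * 100%
Efficiency = (685 - 69) / 685 * 100
Efficiency = 616 / 685 * 100
Efficiency = 89.93%


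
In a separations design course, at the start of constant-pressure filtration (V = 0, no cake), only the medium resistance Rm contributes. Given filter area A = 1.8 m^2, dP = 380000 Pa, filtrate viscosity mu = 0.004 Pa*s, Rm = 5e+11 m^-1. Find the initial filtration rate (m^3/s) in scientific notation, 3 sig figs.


rate = A * dP / (mu * Rm)
rate = 1.8 * 380000 / (0.004 * 5e+11)
rate = 684000.0 / 2.000e+09
rate = 3.42e-04 m^3/s


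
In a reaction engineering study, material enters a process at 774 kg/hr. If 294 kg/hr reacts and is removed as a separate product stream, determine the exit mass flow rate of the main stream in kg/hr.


Steady-state mass balance on the main outlet: F_out = F_in - F_removed
F_out = 774 - 294
F_out = 480 kg/hr


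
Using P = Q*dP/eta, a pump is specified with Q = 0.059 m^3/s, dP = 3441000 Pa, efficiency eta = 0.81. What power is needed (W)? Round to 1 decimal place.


P = Q * dP / eta
P = 0.059 * 3441000 / 0.81
P = 203019.0 / 0.81
P = 250640.7 W


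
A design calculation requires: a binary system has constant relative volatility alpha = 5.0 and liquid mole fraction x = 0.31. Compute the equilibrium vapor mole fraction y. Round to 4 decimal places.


y = alpha*x / (1 + (alpha-1)*x)
y = 5.0*0.31 / (1 + (5.0-1)*0.31)
y = 1.55 / (1 + 1.24)
y = 1.55 / 2.24
y = 0.6920


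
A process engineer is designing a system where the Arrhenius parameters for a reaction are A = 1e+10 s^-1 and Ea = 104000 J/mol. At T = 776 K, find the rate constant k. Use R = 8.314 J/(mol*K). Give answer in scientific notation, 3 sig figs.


k = A * exp(-Ea/(R*T))
k = 1e+10 * exp(-104000 / (8.314 * 776))
k = 1e+10 * exp(-16.119872)
k = 9.98e+02


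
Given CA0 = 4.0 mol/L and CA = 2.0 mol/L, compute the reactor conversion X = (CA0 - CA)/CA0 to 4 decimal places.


X = (CA0 - CA) / CA0
X = (4.0 - 2.0) / 4.0
X = 2.0 / 4.0
X = 0.5000


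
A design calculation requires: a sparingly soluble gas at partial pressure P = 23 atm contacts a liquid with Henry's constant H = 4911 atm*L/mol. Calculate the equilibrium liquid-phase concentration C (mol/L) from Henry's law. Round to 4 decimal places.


C = P / H
C = 23 / 4911
C = 0.0047 mol/L


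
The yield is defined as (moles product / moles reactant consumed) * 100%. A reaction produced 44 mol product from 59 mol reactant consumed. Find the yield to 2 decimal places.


Yield = (moles product / moles consumed) * 100%
Yield = (44 / 59) * 100
Yield = 0.7458 * 100
Yield = 74.58%


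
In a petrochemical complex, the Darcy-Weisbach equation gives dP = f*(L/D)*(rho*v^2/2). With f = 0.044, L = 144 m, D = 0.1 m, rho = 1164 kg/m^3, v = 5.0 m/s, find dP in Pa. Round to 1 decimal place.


dP = f * (L/D) * (rho*v^2/2)
dP = 0.044 * (144/0.1) * (1164*5.0^2/2)
L/D = 1440.0
rho*v^2/2 = 1164*25.0/2 = 14550.0
dP = 0.044 * 1440.0 * 14550.0
dP = 921888.0 Pa


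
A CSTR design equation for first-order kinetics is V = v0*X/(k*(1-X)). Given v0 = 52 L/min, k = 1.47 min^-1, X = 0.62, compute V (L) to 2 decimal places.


V = v0 * X / (k * (1 - X))
V = 52 * 0.62 / (1.47 * (1 - 0.62))
V = 32.24 / (1.47 * 0.38)
V = 32.24 / 0.5586
V = 57.72 L


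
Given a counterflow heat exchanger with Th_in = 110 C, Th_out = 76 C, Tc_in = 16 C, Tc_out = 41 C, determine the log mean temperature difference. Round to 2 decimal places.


dT1 = Th_in - Tc_out = 110 - 41 = 69
dT2 = Th_out - Tc_in = 76 - 16 = 60
LMTD = (dT1 - dT2) / ln(dT1/dT2)
LMTD = (69 - 60) / ln(69/60)
LMTD = 64.40 K


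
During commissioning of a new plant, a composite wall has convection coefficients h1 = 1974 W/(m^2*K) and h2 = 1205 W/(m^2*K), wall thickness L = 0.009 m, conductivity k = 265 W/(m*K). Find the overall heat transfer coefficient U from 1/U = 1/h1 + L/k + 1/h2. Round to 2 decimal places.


1/U = 1/h1 + L/k + 1/h2
1/U = 1/1974 + 0.009/265 + 1/1205
1/U = 0.0005065856 + 3.39623e-05 + 0.0008298755
1/U = 0.0013704234
U = 729.70 W/(m^2*K)


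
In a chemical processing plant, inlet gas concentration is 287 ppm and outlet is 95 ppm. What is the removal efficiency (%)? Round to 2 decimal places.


Efficiency = (G_in - G_out) / G_in * 100%
Efficiency = (287 - 95) / 287 * 100
Efficiency = 192 / 287 * 100
Efficiency = 66.90%


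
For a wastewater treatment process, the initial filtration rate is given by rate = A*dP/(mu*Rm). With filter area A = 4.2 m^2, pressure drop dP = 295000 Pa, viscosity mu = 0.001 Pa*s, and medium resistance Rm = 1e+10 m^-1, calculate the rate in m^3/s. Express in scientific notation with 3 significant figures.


rate = A * dP / (mu * Rm)
rate = 4.2 * 295000 / (0.001 * 1e+10)
rate = 1239000.0 / 1.000e+07
rate = 1.24e-01 m^3/s
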